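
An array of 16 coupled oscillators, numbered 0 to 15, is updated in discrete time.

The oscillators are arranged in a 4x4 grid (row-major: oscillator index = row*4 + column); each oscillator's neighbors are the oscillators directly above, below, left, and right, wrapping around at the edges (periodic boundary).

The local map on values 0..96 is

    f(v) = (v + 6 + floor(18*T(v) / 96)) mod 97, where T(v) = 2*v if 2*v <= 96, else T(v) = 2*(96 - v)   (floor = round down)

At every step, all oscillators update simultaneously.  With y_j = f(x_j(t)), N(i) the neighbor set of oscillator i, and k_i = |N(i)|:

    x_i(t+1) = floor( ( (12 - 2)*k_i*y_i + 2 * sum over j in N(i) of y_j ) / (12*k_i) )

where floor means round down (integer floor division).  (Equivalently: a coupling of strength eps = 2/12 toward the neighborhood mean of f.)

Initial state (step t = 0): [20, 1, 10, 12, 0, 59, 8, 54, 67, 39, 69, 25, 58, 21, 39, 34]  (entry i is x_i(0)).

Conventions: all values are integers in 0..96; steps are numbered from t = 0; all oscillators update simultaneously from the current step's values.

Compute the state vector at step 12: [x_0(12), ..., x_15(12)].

Simulating step by step:
t=0: [20, 1, 10, 12, 0, 59, 8, 54, 67, 39, 69, 25, 58, 21, 39, 34]
t=1: [32, 12, 20, 25, 16, 68, 24, 66, 76, 60, 78, 45, 73, 36, 57, 51]
t=2: [49, 27, 34, 43, 36, 77, 44, 76, 85, 79, 85, 69, 83, 56, 74, 72]
t=3: [70, 47, 54, 66, 60, 85, 68, 85, 92, 90, 92, 86, 91, 77, 86, 86]
t=4: [80, 72, 76, 83, 77, 88, 81, 93, 9, 8, 13, 87, 12, 81, 90, 90]
t=5: [88, 83, 85, 85, 79, 11, 81, 17, 24, 19, 27, 81, 26, 81, 9, 9]
t=6: [13, 86, 91, 85, 79, 30, 84, 39, 43, 34, 45, 82, 40, 84, 25, 25]
t=7: [33, 86, 14, 84, 83, 53, 85, 64, 66, 54, 67, 87, 60, 88, 41, 45]
t=8: [57, 85, 35, 87, 89, 77, 90, 84, 83, 72, 82, 93, 74, 12, 58, 69]
t=9: [75, 89, 56, 92, 14, 82, 14, 82, 84, 84, 84, 17, 84, 32, 75, 81]
t=10: [78, 12, 68, 16, 36, 83, 35, 80, 88, 92, 88, 39, 91, 53, 86, 85]
t=11: [79, 32, 78, 38, 57, 83, 56, 84, 4, 8, 8, 56, 11, 67, 89, 86]
t=12: [84, 56, 82, 63, 76, 86, 76, 90, 17, 22, 21, 73, 29, 72, 11, 85]

Answer: [84, 56, 82, 63, 76, 86, 76, 90, 17, 22, 21, 73, 29, 72, 11, 85]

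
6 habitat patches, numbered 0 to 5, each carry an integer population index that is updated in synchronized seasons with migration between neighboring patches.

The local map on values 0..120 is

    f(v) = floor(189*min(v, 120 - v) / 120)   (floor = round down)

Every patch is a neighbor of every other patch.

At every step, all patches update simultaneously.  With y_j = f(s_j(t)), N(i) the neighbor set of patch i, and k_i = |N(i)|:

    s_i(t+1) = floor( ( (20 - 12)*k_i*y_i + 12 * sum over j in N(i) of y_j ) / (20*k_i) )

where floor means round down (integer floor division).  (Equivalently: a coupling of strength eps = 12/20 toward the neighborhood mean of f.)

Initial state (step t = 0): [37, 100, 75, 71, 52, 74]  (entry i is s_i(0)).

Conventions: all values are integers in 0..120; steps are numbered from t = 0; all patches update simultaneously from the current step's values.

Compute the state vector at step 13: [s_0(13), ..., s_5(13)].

Answer: [66, 66, 66, 66, 66, 66]

Derivation:
t=0: [37, 100, 75, 71, 52, 74]
t=1: [62, 55, 66, 68, 69, 66]
t=2: [86, 85, 84, 83, 83, 84]
t=3: [55, 55, 56, 56, 56, 56]
t=4: [86, 86, 87, 87, 87, 87]
t=5: [52, 52, 51, 51, 51, 51]
t=6: [80, 80, 80, 80, 80, 80]
t=7: [63, 63, 63, 63, 63, 63]
t=8: [89, 89, 89, 89, 89, 89]
t=9: [48, 48, 48, 48, 48, 48]
t=10: [75, 75, 75, 75, 75, 75]
t=11: [70, 70, 70, 70, 70, 70]
t=12: [78, 78, 78, 78, 78, 78]
t=13: [66, 66, 66, 66, 66, 66]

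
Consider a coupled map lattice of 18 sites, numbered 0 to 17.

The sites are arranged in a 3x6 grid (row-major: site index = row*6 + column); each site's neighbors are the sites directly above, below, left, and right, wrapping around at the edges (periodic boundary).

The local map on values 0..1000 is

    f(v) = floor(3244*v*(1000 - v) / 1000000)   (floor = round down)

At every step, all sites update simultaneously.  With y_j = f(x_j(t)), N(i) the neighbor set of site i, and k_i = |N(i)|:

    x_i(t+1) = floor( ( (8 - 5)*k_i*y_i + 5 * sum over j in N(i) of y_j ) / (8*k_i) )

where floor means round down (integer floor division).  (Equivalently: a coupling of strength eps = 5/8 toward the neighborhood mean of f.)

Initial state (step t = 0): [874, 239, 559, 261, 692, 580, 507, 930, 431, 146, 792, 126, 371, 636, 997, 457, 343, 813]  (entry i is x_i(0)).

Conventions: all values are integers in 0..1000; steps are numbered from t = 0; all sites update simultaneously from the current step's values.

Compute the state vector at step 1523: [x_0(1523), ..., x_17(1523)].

Answer: [499, 499, 499, 499, 499, 499, 499, 499, 499, 499, 499, 499, 499, 499, 499, 499, 499, 499]
Key observation: The state at step 8, [810, 810, 810, 810, 810, 810, 810, 810, 810, 810, 810, 810, 810, 810, 810, 810, 810, 810], reappears at step 10: the system is in a cycle of period 2 from step 8 on.  Therefore the state at step 1523 equals the state at step 8 + ((1523 - 8) mod 2) = 9, which is [499, 499, 499, 499, 499, 499, 499, 499, 499, 499, 499, 499, 499, 499, 499, 499, 499, 499].

Derivation:
t=0: [874, 239, 559, 261, 692, 580, 507, 930, 431, 146, 792, 126, 371, 636, 997, 457, 343, 813]
t=1: [594, 552, 615, 656, 677, 592, 566, 539, 520, 582, 541, 544, 660, 526, 495, 578, 668, 596]
t=2: [778, 795, 780, 752, 740, 774, 785, 804, 799, 786, 773, 796, 767, 794, 800, 773, 751, 766]
t=3: [557, 535, 547, 584, 600, 570, 545, 523, 527, 557, 572, 551, 563, 532, 534, 568, 593, 573]
t=4: [800, 805, 802, 791, 785, 793, 802, 807, 805, 797, 791, 798, 799, 805, 804, 794, 787, 793]
t=5: [519, 510, 515, 531, 540, 530, 515, 508, 511, 526, 534, 526, 519, 510, 513, 529, 538, 530]
t=6: [809, 809, 809, 807, 806, 807, 809, 810, 809, 808, 806, 808, 809, 809, 809, 807, 806, 807]
t=7: [501, 500, 501, 504, 506, 504, 501, 500, 501, 503, 505, 503, 501, 500, 501, 504, 506, 504]
t=8: [810, 810, 810, 810, 810, 810, 810, 810, 810, 810, 810, 810, 810, 810, 810, 810, 810, 810]
t=9: [499, 499, 499, 499, 499, 499, 499, 499, 499, 499, 499, 499, 499, 499, 499, 499, 499, 499]
t=10: [810, 810, 810, 810, 810, 810, 810, 810, 810, 810, 810, 810, 810, 810, 810, 810, 810, 810]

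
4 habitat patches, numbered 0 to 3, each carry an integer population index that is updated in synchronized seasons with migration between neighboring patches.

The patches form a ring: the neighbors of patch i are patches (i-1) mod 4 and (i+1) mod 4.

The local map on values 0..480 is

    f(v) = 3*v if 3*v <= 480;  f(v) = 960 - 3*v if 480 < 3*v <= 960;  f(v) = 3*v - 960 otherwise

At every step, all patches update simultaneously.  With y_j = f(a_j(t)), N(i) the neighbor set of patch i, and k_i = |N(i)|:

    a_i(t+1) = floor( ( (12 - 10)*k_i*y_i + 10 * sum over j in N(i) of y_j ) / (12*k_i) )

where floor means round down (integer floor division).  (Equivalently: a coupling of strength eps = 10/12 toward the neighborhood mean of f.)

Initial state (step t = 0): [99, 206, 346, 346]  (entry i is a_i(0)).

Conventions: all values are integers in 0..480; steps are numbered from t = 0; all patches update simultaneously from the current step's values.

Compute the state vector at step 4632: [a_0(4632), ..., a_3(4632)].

Answer: [304, 176, 304, 176]
Key observation: The state at step 18, [304, 176, 304, 176], reappears at step 20: the system is in a cycle of period 2 from step 18 on.  Therefore the state at step 4632 equals the state at step 18 + ((4632 - 18) mod 2) = 18, which is [304, 176, 304, 176].

Derivation:
t=0: [99, 206, 346, 346]
t=1: [224, 213, 188, 169]
t=2: [370, 338, 388, 360]
t=3: [97, 156, 106, 167]
t=4: [434, 331, 439, 330]
t=5: [83, 296, 85, 296]
t=6: [101, 222, 102, 222]
t=7: [295, 302, 296, 302]
t=8: [57, 70, 57, 70]
t=9: [203, 177, 203, 177]
t=10: [416, 364, 416, 364]
t=11: [158, 262, 158, 262]
t=12: [224, 424, 224, 424]
t=13: [308, 292, 308, 292]
t=14: [76, 44, 76, 44]
t=15: [148, 212, 148, 212]
t=16: [344, 424, 344, 424]
t=17: [272, 112, 272, 112]
t=18: [304, 176, 304, 176]
t=19: [368, 112, 368, 112]
t=20: [304, 176, 304, 176]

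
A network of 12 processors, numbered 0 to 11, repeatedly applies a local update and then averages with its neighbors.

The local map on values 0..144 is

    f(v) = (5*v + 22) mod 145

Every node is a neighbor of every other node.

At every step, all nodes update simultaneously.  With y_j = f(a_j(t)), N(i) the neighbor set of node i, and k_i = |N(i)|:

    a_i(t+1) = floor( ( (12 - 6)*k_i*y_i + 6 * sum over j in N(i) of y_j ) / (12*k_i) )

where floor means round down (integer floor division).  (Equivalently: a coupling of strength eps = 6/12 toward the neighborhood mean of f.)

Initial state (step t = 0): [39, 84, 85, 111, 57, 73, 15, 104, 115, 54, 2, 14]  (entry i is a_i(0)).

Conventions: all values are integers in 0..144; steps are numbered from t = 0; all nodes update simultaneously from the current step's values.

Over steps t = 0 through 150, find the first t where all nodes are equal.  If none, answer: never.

Answer: never
Key observation: The state at step 17 reappears at step 23 — the system is in a cycle of period 6 from step 17 on.  No step 0..23 is synchronized, and the cycle repeats forever, so no step up to 150 (or ever) has all nodes equal.

Derivation:
t=0: [39, 84, 85, 111, 57, 73, 15, 104, 115, 54, 2, 14]  (not all equal)
t=1: [64, 34, 37, 96, 39, 75, 75, 80, 39, 32, 46, 73]  (not all equal)
t=2: [67, 64, 71, 74, 76, 92, 92, 103, 76, 60, 92, 87]  (not all equal)
t=3: [68, 61, 77, 84, 88, 59, 59, 84, 88, 52, 59, 47]  (not all equal)
t=4: [61, 45, 81, 31, 40, 40, 40, 31, 40, 90, 40, 79]  (not all equal)
t=5: [57, 86, 102, 54, 75, 75, 75, 54, 75, 57, 75, 98]  (not all equal)
t=6: [42, 42, 78, 35, 83, 83, 83, 35, 83, 42, 83, 69]  (not all equal)
t=7: [65, 65, 81, 49, 27, 27, 27, 49, 27, 65, 27, 61]  (not all equal)
t=8: [55, 55, 91, 84, 34, 34, 34, 84, 34, 55, 34, 46]  (not all equal)
t=9: [22, 22, 38, 22, 40, 40, 40, 22, 40, 22, 40, 67]  (not all equal)
t=10: [113, 113, 84, 113, 88, 88, 88, 113, 88, 113, 88, 84]  (not all equal)
t=11: [11, 11, 11, 11, 20, 20, 20, 11, 20, 11, 20, 11]  (not all equal)
t=12: [87, 87, 87, 87, 107, 107, 107, 87, 107, 87, 107, 87]  (not all equal)
t=13: [44, 44, 44, 44, 90, 90, 90, 44, 90, 44, 90, 44]  (not all equal)
t=14: [83, 83, 83, 83, 56, 56, 56, 83, 56, 83, 56, 83]  (not all equal)
t=15: [4, 4, 4, 4, 8, 8, 8, 4, 8, 4, 8, 4]  (not all equal)
t=16: [46, 46, 46, 46, 55, 55, 55, 46, 55, 46, 55, 46]  (not all equal)
t=17: [84, 84, 84, 84, 38, 38, 38, 84, 38, 84, 38, 84]  (not all equal)
t=18: [20, 20, 20, 20, 47, 47, 47, 20, 47, 20, 47, 20]  (not all equal)
t=19: [119, 119, 119, 119, 115, 115, 115, 119, 115, 119, 115, 119]  (not all equal)
t=20: [32, 32, 32, 32, 23, 23, 23, 32, 23, 32, 23, 32]  (not all equal)
t=21: [59, 59, 59, 59, 105, 105, 105, 59, 105, 59, 105, 59]  (not all equal)
t=22: [46, 46, 46, 46, 84, 84, 84, 46, 84, 46, 84, 46]  (not all equal)
t=23: [84, 84, 84, 84, 38, 38, 38, 84, 38, 84, 38, 84]  (not all equal)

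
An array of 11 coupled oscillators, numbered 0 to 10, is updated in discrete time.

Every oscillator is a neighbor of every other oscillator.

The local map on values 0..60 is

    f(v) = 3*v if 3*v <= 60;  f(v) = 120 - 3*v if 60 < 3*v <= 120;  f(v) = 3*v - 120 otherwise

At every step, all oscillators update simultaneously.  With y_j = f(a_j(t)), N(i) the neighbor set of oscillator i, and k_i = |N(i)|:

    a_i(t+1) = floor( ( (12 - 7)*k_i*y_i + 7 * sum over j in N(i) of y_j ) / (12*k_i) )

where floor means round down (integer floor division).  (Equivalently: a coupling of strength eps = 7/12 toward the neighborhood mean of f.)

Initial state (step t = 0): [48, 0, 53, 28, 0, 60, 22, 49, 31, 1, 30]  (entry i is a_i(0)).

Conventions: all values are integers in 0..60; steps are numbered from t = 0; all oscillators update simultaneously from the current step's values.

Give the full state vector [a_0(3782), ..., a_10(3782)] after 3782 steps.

Simulating step by step:
t=0: [48, 0, 53, 28, 0, 60, 22, 49, 31, 1, 30]
t=1: [26, 17, 31, 30, 17, 39, 36, 27, 27, 18, 28]
t=2: [37, 40, 32, 33, 40, 23, 26, 36, 36, 41, 35]
t=3: [14, 11, 19, 18, 11, 29, 26, 15, 15, 12, 16]
t=4: [42, 39, 47, 46, 39, 39, 42, 43, 43, 40, 44]
t=5: [7, 6, 12, 11, 6, 6, 7, 8, 8, 5, 9]
t=6: [22, 21, 27, 26, 21, 21, 22, 23, 23, 20, 24]
t=7: [52, 53, 47, 48, 53, 53, 52, 51, 51, 54, 50]
t=8: [34, 35, 29, 30, 35, 35, 34, 33, 33, 36, 32]
t=9: [19, 18, 24, 23, 18, 18, 19, 20, 20, 17, 21]
t=10: [55, 54, 52, 53, 54, 54, 55, 56, 56, 53, 55]
t=11: [43, 42, 40, 41, 42, 42, 43, 44, 44, 41, 43]
t=12: [7, 6, 4, 5, 6, 6, 7, 8, 8, 5, 7]
t=13: [19, 18, 16, 17, 18, 18, 19, 20, 20, 17, 19]
t=14: [55, 54, 52, 53, 54, 54, 55, 56, 56, 53, 55]

Answer: [55, 54, 52, 53, 54, 54, 55, 56, 56, 53, 55]
Key observation: The state at step 10, [55, 54, 52, 53, 54, 54, 55, 56, 56, 53, 55], reappears at step 14: the system is in a cycle of period 4 from step 10 on.  Therefore the state at step 3782 equals the state at step 10 + ((3782 - 10) mod 4) = 10, which is [55, 54, 52, 53, 54, 54, 55, 56, 56, 53, 55].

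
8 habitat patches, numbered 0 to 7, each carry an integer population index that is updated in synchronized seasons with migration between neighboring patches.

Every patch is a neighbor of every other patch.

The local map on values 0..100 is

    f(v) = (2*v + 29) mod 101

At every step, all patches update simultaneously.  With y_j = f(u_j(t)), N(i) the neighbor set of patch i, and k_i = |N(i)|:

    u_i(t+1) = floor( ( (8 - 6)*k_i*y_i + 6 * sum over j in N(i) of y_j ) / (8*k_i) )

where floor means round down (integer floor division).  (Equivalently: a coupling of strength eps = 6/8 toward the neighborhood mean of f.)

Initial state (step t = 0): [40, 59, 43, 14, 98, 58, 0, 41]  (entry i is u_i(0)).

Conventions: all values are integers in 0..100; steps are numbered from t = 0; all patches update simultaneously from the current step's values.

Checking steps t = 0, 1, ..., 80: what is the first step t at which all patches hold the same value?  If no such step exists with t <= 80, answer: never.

Simulating step by step:
t=0: [40, 59, 43, 14, 98, 58, 0, 41]  (not all equal)
t=1: [25, 31, 26, 32, 28, 31, 28, 26]  (not all equal)
t=2: [84, 86, 85, 86, 85, 86, 85, 85]  (not all equal)
t=3: [98, 98, 98, 98, 98, 98, 98, 98]  (all equal)

Answer: 3
Key observation: Synchronization is absorbing here: once all patches are equal they stay equal, and step 3 is the first all-equal step.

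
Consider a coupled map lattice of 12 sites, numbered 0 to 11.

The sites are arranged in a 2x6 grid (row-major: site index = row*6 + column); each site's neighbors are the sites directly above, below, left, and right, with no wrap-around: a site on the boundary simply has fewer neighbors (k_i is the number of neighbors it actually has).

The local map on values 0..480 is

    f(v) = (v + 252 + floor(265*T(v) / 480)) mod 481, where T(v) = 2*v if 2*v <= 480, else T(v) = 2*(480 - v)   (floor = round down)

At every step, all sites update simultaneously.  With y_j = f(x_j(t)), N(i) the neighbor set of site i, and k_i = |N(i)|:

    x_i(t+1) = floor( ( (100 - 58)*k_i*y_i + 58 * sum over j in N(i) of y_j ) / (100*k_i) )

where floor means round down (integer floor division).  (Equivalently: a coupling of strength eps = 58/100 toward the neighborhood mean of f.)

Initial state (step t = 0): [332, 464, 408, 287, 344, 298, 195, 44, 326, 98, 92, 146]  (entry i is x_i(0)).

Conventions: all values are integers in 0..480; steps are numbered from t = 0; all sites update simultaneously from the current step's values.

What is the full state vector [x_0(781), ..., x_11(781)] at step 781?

Answer: [272, 272, 272, 272, 272, 272, 272, 272, 272, 272, 272, 272]
Key observation: The state at step 4, [272, 272, 272, 272, 272, 272, 272, 272, 272, 272, 272, 272], reappears at step 5: the system is in a cycle of period 1 from step 4 on.  Therefore the state at step 781 equals the state at step 4 + ((781 - 4) mod 1) = 4, which is [272, 272, 272, 272, 272, 272, 272, 272, 272, 272, 272, 272].

Derivation:
t=0: [332, 464, 408, 287, 344, 298, 195, 44, 326, 98, 92, 146]
t=1: [237, 273, 261, 303, 301, 212, 252, 279, 317, 382, 341, 239]
t=2: [271, 271, 270, 268, 258, 248, 271, 271, 267, 264, 266, 254]
t=3: [272, 272, 272, 273, 273, 274, 272, 272, 272, 273, 273, 274]
t=4: [272, 272, 272, 272, 272, 272, 272, 272, 272, 272, 272, 272]
t=5: [272, 272, 272, 272, 272, 272, 272, 272, 272, 272, 272, 272]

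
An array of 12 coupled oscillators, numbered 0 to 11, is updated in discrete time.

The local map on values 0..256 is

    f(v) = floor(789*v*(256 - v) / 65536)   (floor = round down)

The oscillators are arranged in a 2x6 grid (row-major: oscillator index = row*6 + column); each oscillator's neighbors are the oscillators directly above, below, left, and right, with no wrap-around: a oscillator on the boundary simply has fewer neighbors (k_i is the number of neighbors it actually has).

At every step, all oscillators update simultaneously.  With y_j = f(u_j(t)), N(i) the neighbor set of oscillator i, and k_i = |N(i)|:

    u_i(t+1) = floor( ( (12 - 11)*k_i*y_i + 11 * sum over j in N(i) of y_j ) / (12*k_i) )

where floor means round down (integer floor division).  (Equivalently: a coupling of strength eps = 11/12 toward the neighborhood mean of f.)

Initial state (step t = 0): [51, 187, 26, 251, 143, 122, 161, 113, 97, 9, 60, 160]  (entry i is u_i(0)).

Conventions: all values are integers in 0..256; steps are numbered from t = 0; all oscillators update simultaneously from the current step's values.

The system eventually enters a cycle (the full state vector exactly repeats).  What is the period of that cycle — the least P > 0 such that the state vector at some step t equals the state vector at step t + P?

Answer: 2
Key observation: The state at step 16, [191, 191, 191, 191, 191, 191, 191, 191, 191, 191, 191, 191], reappears at step 18 — and no state repeats earlier — so the cycle the system enters has period 2.

Derivation:
t=0: [51, 187, 26, 251, 143, 122, 161, 113, 97, 9, 60, 160]
t=1: [165, 132, 114, 90, 123, 189, 161, 176, 104, 106, 135, 169]
t=2: [189, 182, 189, 192, 177, 183, 175, 188, 185, 188, 188, 174]
t=3: [164, 153, 155, 156, 154, 168, 153, 162, 153, 152, 163, 157]
t=4: [188, 184, 188, 188, 182, 187, 182, 188, 187, 186, 188, 180]
t=5: [159, 153, 155, 156, 154, 162, 153, 158, 154, 153, 160, 154]
t=6: [188, 186, 188, 188, 185, 188, 185, 188, 187, 186, 188, 183]
t=7: [156, 153, 154, 155, 153, 158, 153, 156, 154, 153, 157, 153]
t=8: [188, 187, 188, 188, 187, 188, 187, 188, 188, 188, 188, 186]
t=9: [154, 153, 153, 153, 153, 155, 153, 154, 153, 153, 154, 153]
t=10: [189, 189, 189, 189, 188, 188, 189, 189, 189, 189, 189, 188]
t=11: [152, 152, 152, 152, 152, 153, 152, 152, 152, 152, 152, 152]
t=12: [190, 190, 190, 190, 189, 189, 190, 190, 190, 190, 190, 189]
t=13: [150, 150, 150, 150, 150, 152, 150, 150, 150, 150, 151, 151]
t=14: [191, 191, 191, 191, 190, 190, 191, 191, 191, 190, 190, 190]
t=15: [149, 149, 149, 149, 149, 150, 149, 149, 149, 149, 150, 150]
t=16: [191, 191, 191, 191, 191, 191, 191, 191, 191, 191, 191, 191]
t=17: [149, 149, 149, 149, 149, 149, 149, 149, 149, 149, 149, 149]
t=18: [191, 191, 191, 191, 191, 191, 191, 191, 191, 191, 191, 191]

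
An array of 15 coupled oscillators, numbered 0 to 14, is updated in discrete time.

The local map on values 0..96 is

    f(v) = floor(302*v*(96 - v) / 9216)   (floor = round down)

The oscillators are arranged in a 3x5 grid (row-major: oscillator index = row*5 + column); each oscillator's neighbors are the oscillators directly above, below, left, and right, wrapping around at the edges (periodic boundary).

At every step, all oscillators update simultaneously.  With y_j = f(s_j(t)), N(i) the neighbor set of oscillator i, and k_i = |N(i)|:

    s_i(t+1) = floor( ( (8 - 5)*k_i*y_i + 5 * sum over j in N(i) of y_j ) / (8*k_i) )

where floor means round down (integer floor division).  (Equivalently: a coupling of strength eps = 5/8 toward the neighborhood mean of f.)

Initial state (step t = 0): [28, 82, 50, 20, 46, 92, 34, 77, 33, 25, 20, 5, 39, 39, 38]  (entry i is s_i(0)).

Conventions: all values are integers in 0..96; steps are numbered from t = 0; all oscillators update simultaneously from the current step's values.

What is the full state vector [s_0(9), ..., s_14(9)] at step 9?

Simulating step by step:
t=0: [28, 82, 50, 20, 46, 92, 34, 77, 33, 25, 20, 5, 39, 39, 38]
t=1: [50, 48, 60, 63, 65, 41, 43, 62, 60, 57, 43, 40, 59, 67, 66]
t=2: [73, 73, 70, 67, 68, 73, 73, 70, 68, 69, 72, 73, 69, 66, 66]
t=3: [56, 55, 59, 62, 61, 56, 55, 59, 61, 60, 56, 56, 59, 63, 61]
t=4: [72, 72, 71, 69, 69, 72, 72, 71, 69, 70, 72, 72, 70, 68, 69]
t=5: [56, 56, 58, 60, 59, 56, 56, 58, 60, 59, 56, 56, 58, 61, 60]
t=6: [72, 72, 71, 70, 71, 72, 72, 71, 70, 71, 72, 72, 71, 69, 70]
t=7: [56, 56, 57, 59, 58, 56, 56, 57, 59, 58, 56, 56, 58, 59, 58]
t=8: [72, 72, 72, 71, 72, 72, 72, 72, 71, 72, 72, 72, 72, 71, 72]
t=9: [56, 56, 56, 57, 56, 56, 56, 56, 57, 56, 56, 56, 56, 57, 56]

Answer: [56, 56, 56, 57, 56, 56, 56, 56, 57, 56, 56, 56, 56, 57, 56]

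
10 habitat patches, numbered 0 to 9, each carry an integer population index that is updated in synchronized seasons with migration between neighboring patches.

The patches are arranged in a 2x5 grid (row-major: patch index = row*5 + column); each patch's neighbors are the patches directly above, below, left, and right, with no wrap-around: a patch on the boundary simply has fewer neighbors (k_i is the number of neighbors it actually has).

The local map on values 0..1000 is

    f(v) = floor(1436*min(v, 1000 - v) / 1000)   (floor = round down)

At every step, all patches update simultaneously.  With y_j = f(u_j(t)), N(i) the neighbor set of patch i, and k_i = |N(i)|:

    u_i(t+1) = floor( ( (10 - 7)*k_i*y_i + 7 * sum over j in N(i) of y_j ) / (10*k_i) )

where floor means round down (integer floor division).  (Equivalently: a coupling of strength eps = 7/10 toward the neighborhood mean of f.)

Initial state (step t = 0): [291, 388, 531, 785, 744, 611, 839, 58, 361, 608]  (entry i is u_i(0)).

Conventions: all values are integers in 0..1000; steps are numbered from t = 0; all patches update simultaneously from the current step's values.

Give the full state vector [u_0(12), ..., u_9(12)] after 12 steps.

Simulating step by step:
t=0: [291, 388, 531, 785, 744, 611, 839, 58, 361, 608]
t=1: [515, 475, 423, 455, 414, 394, 348, 356, 377, 478]
t=2: [645, 625, 612, 602, 646, 587, 559, 537, 593, 603]
t=3: [548, 557, 580, 556, 551, 577, 608, 613, 596, 553]
t=4: [629, 614, 607, 617, 640, 605, 588, 573, 601, 620]
t=5: [551, 559, 569, 550, 537, 563, 581, 586, 569, 544]
t=6: [634, 624, 622, 637, 654, 623, 612, 606, 627, 644]
t=7: [535, 540, 541, 523, 510, 541, 550, 550, 533, 514]
t=8: [661, 658, 662, 679, 694, 657, 652, 654, 673, 689]
t=9: [489, 490, 483, 463, 448, 492, 494, 487, 467, 451]
t=10: [703, 701, 689, 667, 651, 705, 704, 693, 670, 653]
t=11: [426, 431, 448, 474, 491, 424, 428, 445, 472, 490]
t=12: [612, 621, 644, 676, 695, 611, 619, 642, 674, 694]

Answer: [612, 621, 644, 676, 695, 611, 619, 642, 674, 694]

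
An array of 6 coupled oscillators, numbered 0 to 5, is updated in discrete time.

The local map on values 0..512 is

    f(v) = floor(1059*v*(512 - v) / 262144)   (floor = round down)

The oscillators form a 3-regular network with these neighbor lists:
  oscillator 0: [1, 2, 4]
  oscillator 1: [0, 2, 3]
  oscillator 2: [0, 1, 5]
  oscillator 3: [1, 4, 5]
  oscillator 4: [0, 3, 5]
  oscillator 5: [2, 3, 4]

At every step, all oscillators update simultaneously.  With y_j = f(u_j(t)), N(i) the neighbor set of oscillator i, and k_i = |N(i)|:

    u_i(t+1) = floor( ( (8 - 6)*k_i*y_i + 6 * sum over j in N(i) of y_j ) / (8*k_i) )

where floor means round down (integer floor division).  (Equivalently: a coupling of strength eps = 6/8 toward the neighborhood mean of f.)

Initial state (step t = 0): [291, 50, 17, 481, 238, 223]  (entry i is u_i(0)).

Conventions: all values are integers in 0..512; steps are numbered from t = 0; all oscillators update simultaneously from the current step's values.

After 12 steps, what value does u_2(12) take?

Answer: u_2(12) = 264

Derivation:
t=0: [291, 50, 17, 481, 238, 223]
t=1: [162, 111, 161, 169, 210, 154]
t=2: [223, 217, 214, 222, 235, 235]
t=3: [259, 258, 259, 260, 261, 260]
t=4: [264, 264, 264, 264, 264, 264]
t=5: [264, 264, 264, 264, 264, 264]
t=6: [264, 264, 264, 264, 264, 264]
t=7: [264, 264, 264, 264, 264, 264]
t=8: [264, 264, 264, 264, 264, 264]
t=9: [264, 264, 264, 264, 264, 264]
t=10: [264, 264, 264, 264, 264, 264]
t=11: [264, 264, 264, 264, 264, 264]
t=12: [264, 264, 264, 264, 264, 264]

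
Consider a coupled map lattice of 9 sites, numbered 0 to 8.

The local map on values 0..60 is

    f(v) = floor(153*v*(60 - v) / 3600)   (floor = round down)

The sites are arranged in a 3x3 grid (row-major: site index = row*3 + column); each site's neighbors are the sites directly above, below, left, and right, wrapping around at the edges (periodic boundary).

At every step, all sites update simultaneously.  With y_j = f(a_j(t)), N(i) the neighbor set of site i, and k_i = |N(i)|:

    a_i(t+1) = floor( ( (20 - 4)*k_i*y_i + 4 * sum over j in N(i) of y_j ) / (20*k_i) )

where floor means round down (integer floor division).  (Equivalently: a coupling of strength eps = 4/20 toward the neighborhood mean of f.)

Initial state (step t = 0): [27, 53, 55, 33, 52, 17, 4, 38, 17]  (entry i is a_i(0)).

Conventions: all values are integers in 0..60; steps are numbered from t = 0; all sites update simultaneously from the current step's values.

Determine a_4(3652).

Answer: a_4(3652) = 36
Key observation: The state at step 4, [36, 36, 36, 36, 36, 36, 36, 36, 36], reappears at step 5: the system is in a cycle of period 1 from step 4 on.  Therefore the state at step 3652 equals the state at step 4 + ((3652 - 4) mod 1) = 4, which is [36, 36, 36, 36, 36, 36, 36, 36, 36].

Derivation:
t=0: [27, 53, 55, 33, 52, 17, 4, 38, 17]
t=1: [33, 17, 14, 34, 19, 29, 14, 31, 29]
t=2: [35, 31, 28, 36, 33, 37, 29, 36, 36]
t=3: [37, 37, 37, 36, 36, 36, 37, 36, 36]
t=4: [36, 36, 36, 36, 36, 36, 36, 36, 36]
t=5: [36, 36, 36, 36, 36, 36, 36, 36, 36]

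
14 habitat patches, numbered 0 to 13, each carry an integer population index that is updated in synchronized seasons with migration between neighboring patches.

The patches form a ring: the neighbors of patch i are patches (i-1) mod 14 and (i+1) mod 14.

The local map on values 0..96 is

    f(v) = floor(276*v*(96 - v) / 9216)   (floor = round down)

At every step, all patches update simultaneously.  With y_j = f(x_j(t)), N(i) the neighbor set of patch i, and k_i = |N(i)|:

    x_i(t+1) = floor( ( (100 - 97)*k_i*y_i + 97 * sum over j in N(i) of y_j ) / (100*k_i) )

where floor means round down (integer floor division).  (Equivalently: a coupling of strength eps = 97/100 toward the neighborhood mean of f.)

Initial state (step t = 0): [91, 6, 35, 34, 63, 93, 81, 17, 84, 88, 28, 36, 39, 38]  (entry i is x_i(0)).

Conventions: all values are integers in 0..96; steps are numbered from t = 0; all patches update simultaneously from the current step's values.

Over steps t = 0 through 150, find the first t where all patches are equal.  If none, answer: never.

Answer: never
Key observation: The state at step 6 reappears at step 8 — the system is in a cycle of period 2 from step 6 on.  No step 0..8 is synchronized, and the cycle repeats forever, so no step up to 150 (or ever) has all patches equal.

Derivation:
t=0: [91, 6, 35, 34, 63, 93, 81, 17, 84, 88, 28, 36, 39, 38]  (not all equal)
t=1: [40, 37, 40, 62, 36, 47, 24, 33, 30, 42, 42, 61, 65, 40]  (not all equal)
t=2: [66, 66, 64, 65, 65, 57, 64, 55, 64, 63, 65, 63, 64, 63]  (not all equal)
t=3: [60, 59, 59, 60, 62, 60, 66, 61, 64, 60, 61, 60, 61, 60]  (not all equal)
t=4: [64, 64, 64, 64, 63, 61, 63, 60, 63, 62, 63, 63, 63, 63]  (not all equal)
t=5: [61, 61, 61, 61, 62, 62, 63, 62, 63, 62, 62, 62, 62, 61]  (not all equal)
t=6: [63, 63, 63, 63, 63, 62, 62, 62, 62, 62, 63, 63, 63, 63]  (not all equal)
t=7: [62, 62, 62, 62, 62, 62, 63, 63, 63, 62, 62, 62, 62, 62]  (not all equal)
t=8: [63, 63, 63, 63, 63, 62, 62, 62, 62, 62, 63, 63, 63, 63]  (not all equal)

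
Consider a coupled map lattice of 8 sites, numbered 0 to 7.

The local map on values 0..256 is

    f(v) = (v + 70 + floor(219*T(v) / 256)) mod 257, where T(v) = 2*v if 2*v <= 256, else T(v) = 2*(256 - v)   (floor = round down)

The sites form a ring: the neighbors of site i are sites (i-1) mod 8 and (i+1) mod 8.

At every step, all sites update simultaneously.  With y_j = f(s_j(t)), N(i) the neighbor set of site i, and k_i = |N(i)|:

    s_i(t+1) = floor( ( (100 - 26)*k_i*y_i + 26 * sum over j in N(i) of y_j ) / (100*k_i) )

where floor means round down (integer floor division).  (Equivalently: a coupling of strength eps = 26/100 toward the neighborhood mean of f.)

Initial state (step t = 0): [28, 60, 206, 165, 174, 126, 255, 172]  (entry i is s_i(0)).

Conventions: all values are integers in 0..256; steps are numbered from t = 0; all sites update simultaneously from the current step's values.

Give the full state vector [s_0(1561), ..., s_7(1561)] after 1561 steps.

Answer: [146, 146, 146, 146, 146, 146, 146, 146]
Key observation: The state at step 10, [147, 147, 147, 147, 147, 147, 147, 147], reappears at step 12: the system is in a cycle of period 2 from step 10 on.  Therefore the state at step 1561 equals the state at step 10 + ((1561 - 10) mod 2) = 11, which is [146, 146, 146, 146, 146, 146, 146, 146].

Derivation:
t=0: [28, 60, 206, 165, 174, 126, 255, 172]
t=1: [154, 204, 124, 128, 131, 139, 87, 122]
t=2: [136, 115, 144, 158, 156, 139, 73, 130]
t=3: [150, 131, 143, 139, 141, 131, 47, 138]
t=4: [146, 154, 150, 151, 151, 161, 185, 156]
t=5: [145, 142, 143, 143, 142, 134, 123, 138]
t=6: [148, 149, 149, 149, 150, 153, 147, 150]
t=7: [144, 145, 145, 144, 143, 142, 145, 144]
t=8: [147, 147, 147, 148, 149, 149, 147, 147]
t=9: [146, 146, 145, 145, 145, 145, 145, 146]
t=10: [147, 147, 147, 147, 147, 147, 147, 147]
t=11: [146, 146, 146, 146, 146, 146, 146, 146]
t=12: [147, 147, 147, 147, 147, 147, 147, 147]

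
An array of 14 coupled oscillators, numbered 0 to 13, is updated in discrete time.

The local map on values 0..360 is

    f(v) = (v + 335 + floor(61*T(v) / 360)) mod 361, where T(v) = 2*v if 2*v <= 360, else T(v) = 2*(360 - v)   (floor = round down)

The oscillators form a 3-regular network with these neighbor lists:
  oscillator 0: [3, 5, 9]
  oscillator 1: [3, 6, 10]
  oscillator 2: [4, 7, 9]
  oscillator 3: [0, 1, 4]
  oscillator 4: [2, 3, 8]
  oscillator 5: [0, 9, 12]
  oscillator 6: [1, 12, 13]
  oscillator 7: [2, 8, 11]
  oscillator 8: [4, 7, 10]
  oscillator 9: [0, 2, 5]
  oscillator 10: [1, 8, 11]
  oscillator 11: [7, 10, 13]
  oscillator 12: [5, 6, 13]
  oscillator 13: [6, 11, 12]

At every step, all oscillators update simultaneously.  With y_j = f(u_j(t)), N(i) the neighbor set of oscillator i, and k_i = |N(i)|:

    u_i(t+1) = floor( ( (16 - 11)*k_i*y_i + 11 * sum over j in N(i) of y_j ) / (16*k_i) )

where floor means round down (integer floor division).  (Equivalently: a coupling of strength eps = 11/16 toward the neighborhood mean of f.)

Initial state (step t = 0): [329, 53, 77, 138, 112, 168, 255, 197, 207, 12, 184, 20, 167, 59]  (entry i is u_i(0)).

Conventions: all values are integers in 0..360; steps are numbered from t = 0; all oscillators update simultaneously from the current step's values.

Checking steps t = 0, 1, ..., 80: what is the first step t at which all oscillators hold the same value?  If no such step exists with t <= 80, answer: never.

Simulating step by step:
t=0: [329, 53, 77, 138, 112, 168, 255, 197, 207, 12, 184, 20, 167, 59]  (not all equal)
t=1: [259, 160, 184, 159, 145, 259, 149, 141, 202, 244, 131, 113, 179, 121]  (not all equal)
t=2: [246, 175, 202, 200, 197, 252, 177, 181, 181, 252, 170, 141, 198, 159]  (not all equal)
t=3: [252, 211, 232, 229, 224, 252, 207, 206, 214, 253, 196, 188, 221, 195]  (not all equal)
t=4: [258, 234, 247, 247, 244, 257, 233, 234, 234, 259, 228, 224, 240, 229]  (not all equal)
t=5: [264, 251, 258, 258, 256, 263, 250, 250, 250, 264, 247, 246, 254, 248]  (not all equal)
t=6: [268, 261, 265, 265, 264, 268, 261, 261, 261, 268, 259, 259, 263, 260]  (not all equal)
t=7: [272, 268, 270, 270, 270, 272, 268, 268, 268, 272, 267, 267, 269, 267]  (not all equal)
t=8: [274, 273, 274, 274, 273, 274, 272, 273, 273, 274, 272, 272, 273, 272]  (not all equal)
t=9: [277, 275, 276, 276, 276, 276, 275, 276, 275, 277, 275, 275, 275, 275]  (not all equal)
t=10: [278, 277, 278, 278, 277, 278, 277, 277, 277, 278, 277, 277, 277, 277]  (not all equal)
t=11: [279, 279, 279, 279, 279, 279, 279, 279, 279, 279, 279, 279, 279, 279]  (all equal)

Answer: 11
Key observation: Synchronization is absorbing here: once all oscillators are equal they stay equal, and step 11 is the first all-equal step.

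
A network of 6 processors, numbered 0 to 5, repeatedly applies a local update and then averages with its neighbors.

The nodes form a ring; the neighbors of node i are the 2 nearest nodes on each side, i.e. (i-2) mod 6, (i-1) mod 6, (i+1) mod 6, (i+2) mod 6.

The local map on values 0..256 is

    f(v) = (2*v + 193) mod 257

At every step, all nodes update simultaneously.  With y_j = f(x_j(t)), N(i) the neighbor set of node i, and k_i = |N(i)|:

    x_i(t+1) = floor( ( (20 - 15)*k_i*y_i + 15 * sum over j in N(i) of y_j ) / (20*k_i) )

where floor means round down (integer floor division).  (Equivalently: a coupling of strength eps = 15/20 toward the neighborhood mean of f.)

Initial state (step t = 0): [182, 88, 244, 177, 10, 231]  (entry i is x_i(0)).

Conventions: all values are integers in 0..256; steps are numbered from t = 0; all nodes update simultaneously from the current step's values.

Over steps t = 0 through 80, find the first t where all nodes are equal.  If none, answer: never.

Simulating step by step:
t=0: [182, 88, 244, 177, 10, 231]  (not all equal)
t=1: [129, 100, 116, 126, 125, 110]  (not all equal)
t=2: [169, 166, 174, 168, 178, 171]  (not all equal)
t=3: [21, 17, 21, 21, 23, 19]  (not all equal)
t=4: [233, 232, 234, 233, 235, 233]  (not all equal)
t=5: [145, 144, 145, 145, 146, 145]  (not all equal)
t=6: [226, 225, 226, 226, 226, 226]  (not all equal)
t=7: [130, 130, 130, 130, 131, 130]  (not all equal)
t=8: [196, 196, 196, 196, 196, 196]  (all equal)

Answer: 8
Key observation: Synchronization is absorbing here: once all nodes are equal they stay equal, and step 8 is the first all-equal step.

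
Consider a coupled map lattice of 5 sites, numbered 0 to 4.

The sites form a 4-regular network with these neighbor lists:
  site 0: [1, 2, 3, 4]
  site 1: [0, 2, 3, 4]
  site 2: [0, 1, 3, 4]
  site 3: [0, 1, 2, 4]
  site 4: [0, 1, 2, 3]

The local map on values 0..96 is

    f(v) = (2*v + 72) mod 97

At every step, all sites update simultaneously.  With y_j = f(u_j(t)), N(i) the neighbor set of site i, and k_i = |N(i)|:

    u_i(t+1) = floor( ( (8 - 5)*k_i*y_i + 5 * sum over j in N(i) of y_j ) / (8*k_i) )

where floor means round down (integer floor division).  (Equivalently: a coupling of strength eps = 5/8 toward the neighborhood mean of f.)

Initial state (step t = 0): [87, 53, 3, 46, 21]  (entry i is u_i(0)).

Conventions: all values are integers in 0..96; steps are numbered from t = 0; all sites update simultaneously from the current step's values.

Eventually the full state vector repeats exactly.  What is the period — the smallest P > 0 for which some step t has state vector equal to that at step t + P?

Simulating step by step:
t=0: [87, 53, 3, 46, 21]
t=1: [57, 63, 63, 60, 49]
t=2: [60, 42, 42, 62, 57]
t=3: [68, 60, 60, 47, 66]
t=4: [47, 65, 65, 59, 46]
t=5: [53, 40, 40, 58, 52]
t=6: [74, 68, 68, 76, 73]
t=7: [22, 19, 19, 23, 22]
t=8: [17, 16, 16, 17, 17]
t=9: [8, 7, 7, 8, 8]
t=10: [87, 86, 86, 87, 87]
t=11: [51, 50, 50, 51, 51]
t=12: [76, 75, 75, 76, 76]
t=13: [29, 28, 28, 29, 29]
t=14: [32, 31, 31, 32, 32]
t=15: [38, 37, 37, 38, 38]
t=16: [50, 49, 49, 50, 50]
t=17: [74, 73, 73, 74, 74]
t=18: [25, 24, 24, 25, 25]
t=19: [24, 23, 23, 24, 24]
t=20: [22, 21, 21, 22, 22]
t=21: [18, 17, 17, 18, 18]
t=22: [10, 9, 9, 10, 10]
t=23: [91, 90, 90, 91, 91]
t=24: [59, 58, 58, 59, 59]
t=25: [92, 91, 91, 92, 92]
t=26: [61, 60, 60, 61, 61]
t=27: [29, 50, 50, 29, 29]
t=28: [46, 55, 55, 46, 46]
t=29: [72, 76, 76, 72, 72]
t=30: [24, 26, 26, 24, 24]
t=31: [24, 25, 25, 24, 24]
t=32: [23, 24, 24, 23, 23]
t=33: [21, 22, 22, 21, 21]
t=34: [17, 18, 18, 17, 17]
t=35: [9, 10, 10, 9, 9]
t=36: [90, 91, 91, 90, 90]
t=37: [58, 59, 59, 58, 58]
t=38: [91, 92, 92, 91, 91]
t=39: [60, 61, 61, 60, 60]
t=40: [65, 44, 44, 65, 65]
t=41: [25, 37, 37, 25, 25]
t=42: [32, 37, 37, 32, 32]
t=43: [42, 44, 44, 42, 42]
t=44: [60, 61, 61, 60, 60]

Answer: 5
Key observation: The state at step 39, [60, 61, 61, 60, 60], reappears at step 44 — and no state repeats earlier — so the cycle the system enters has period 5.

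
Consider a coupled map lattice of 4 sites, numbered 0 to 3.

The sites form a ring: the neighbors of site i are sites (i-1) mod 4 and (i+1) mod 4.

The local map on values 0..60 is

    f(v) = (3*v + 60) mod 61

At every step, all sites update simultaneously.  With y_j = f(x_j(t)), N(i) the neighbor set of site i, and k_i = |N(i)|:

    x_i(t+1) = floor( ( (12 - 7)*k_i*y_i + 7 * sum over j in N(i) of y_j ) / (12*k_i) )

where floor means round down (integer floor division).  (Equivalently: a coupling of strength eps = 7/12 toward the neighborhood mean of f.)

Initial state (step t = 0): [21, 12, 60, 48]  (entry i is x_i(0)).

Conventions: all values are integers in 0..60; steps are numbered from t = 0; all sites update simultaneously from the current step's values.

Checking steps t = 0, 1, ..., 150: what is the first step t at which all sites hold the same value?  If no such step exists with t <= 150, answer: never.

Answer: 30
Key observation: Synchronization is absorbing here: once all sites are equal they stay equal, and step 30 is the first all-equal step.

Derivation:
t=0: [21, 12, 60, 48]  (not all equal)
t=1: [16, 31, 40, 25]  (not all equal)
t=2: [32, 43, 37, 36]  (not all equal)
t=3: [29, 26, 35, 43]  (not all equal)
t=4: [16, 26, 24, 22]  (not all equal)
t=5: [25, 23, 10, 18]  (not all equal)
t=6: [22, 15, 29, 34]  (not all equal)
t=7: [26, 26, 34, 25]  (not all equal)
t=8: [15, 23, 25, 21]  (not all equal)
t=9: [20, 19, 7, 17]  (not all equal)
t=10: [55, 46, 39, 43]  (not all equal)
t=11: [23, 34, 29, 30]  (not all equal)
t=12: [22, 26, 30, 21]  (not all equal)
t=13: [6, 16, 16, 9]  (not all equal)
t=14: [28, 38, 40, 29]  (not all equal)
t=15: [31, 45, 46, 33]  (not all equal)
t=16: [27, 18, 20, 28]  (not all equal)
t=17: [29, 44, 46, 31]  (not all equal)
t=18: [22, 15, 17, 24]  (not all equal)
t=19: [17, 34, 36, 19]  (not all equal)
t=20: [48, 44, 47, 51]  (not all equal)
t=21: [20, 15, 18, 23]  (not all equal)
t=22: [39, 51, 36, 35]  (not all equal)
t=23: [44, 41, 40, 47]  (not all equal)
t=24: [9, 19, 29, 27]  (not all equal)
t=25: [32, 38, 32, 22]  (not all equal)
t=26: [30, 41, 30, 21]  (not all equal)
t=27: [11, 16, 11, 16]  (not all equal)
t=28: [40, 38, 40, 38]  (not all equal)
t=29: [54, 55, 54, 55]  (not all equal)
t=30: [40, 40, 40, 40]  (all equal)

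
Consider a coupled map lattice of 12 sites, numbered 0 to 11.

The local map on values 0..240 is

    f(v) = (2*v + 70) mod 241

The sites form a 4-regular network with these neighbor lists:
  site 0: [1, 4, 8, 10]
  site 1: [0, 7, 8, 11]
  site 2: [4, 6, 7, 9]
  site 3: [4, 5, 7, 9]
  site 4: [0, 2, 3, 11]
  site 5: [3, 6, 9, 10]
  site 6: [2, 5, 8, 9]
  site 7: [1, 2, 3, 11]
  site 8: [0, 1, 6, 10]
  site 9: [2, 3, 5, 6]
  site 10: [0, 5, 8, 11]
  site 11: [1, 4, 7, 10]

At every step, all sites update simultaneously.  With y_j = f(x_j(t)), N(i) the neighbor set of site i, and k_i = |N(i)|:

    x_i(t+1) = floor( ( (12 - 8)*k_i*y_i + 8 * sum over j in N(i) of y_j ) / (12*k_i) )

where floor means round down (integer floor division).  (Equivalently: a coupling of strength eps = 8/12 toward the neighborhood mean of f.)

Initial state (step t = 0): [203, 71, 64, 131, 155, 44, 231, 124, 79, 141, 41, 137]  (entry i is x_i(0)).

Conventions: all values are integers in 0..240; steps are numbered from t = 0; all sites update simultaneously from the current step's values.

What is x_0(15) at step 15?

Simulating step by step:
t=0: [203, 71, 64, 131, 155, 44, 231, 124, 79, 141, 41, 137]
t=1: [200, 177, 128, 111, 150, 120, 132, 126, 184, 119, 171, 131]
t=2: [189, 160, 90, 74, 119, 86, 100, 95, 178, 72, 154, 124]
t=3: [158, 131, 57, 122, 107, 100, 77, 81, 148, 114, 124, 87]
t=4: [104, 114, 154, 84, 81, 81, 140, 135, 131, 104, 76, 74]
t=5: [112, 93, 125, 179, 182, 178, 119, 141, 101, 131, 170, 174]
t=6: [85, 67, 103, 159, 147, 147, 86, 113, 61, 116, 130, 140]
t=7: [181, 167, 51, 109, 129, 90, 68, 100, 153, 71, 140, 114]
t=8: [146, 123, 146, 71, 106, 98, 156, 82, 156, 143, 101, 83]
t=9: [88, 147, 128, 139, 128, 91, 114, 185, 108, 121, 97, 142]
t=10: [47, 101, 97, 96, 80, 46, 54, 137, 49, 67, 36, 109]
t=11: [149, 90, 126, 123, 119, 144, 152, 54, 141, 132, 137, 100]
t=12: [90, 77, 105, 100, 74, 106, 111, 91, 99, 98, 98, 69]
t=13: [85, 117, 63, 58, 120, 35, 39, 87, 60, 35, 55, 149]
t=14: [163, 114, 125, 120, 147, 155, 160, 96, 168, 158, 176, 94]
t=15: [139, 78, 99, 94, 94, 137, 137, 44, 145, 121, 139, 69]

Answer: x_0(15) = 139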